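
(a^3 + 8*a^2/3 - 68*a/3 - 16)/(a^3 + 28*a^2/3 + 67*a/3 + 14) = (3*a^2 - 10*a - 8)/(3*a^2 + 10*a + 7)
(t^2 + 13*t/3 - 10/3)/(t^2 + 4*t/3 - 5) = (3*t^2 + 13*t - 10)/(3*t^2 + 4*t - 15)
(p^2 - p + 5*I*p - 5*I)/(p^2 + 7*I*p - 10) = (p - 1)/(p + 2*I)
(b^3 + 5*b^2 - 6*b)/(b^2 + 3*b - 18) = b*(b - 1)/(b - 3)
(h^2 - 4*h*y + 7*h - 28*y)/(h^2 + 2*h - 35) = (h - 4*y)/(h - 5)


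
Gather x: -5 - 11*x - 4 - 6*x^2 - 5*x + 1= -6*x^2 - 16*x - 8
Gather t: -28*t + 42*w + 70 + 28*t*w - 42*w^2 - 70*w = t*(28*w - 28) - 42*w^2 - 28*w + 70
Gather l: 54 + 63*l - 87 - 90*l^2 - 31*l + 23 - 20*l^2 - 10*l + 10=-110*l^2 + 22*l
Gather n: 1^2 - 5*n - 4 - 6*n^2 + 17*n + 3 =-6*n^2 + 12*n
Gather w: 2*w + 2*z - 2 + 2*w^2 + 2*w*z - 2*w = 2*w^2 + 2*w*z + 2*z - 2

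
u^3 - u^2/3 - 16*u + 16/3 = (u - 4)*(u - 1/3)*(u + 4)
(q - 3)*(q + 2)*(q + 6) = q^3 + 5*q^2 - 12*q - 36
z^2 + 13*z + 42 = (z + 6)*(z + 7)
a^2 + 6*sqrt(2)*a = a*(a + 6*sqrt(2))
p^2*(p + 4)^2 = p^4 + 8*p^3 + 16*p^2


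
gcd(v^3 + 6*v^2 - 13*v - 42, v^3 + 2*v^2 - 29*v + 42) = v^2 + 4*v - 21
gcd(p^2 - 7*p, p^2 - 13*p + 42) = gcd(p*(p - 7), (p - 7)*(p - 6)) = p - 7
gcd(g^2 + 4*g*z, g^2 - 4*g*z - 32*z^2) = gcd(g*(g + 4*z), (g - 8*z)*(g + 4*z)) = g + 4*z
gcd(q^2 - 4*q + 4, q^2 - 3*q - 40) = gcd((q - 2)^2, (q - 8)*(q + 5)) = 1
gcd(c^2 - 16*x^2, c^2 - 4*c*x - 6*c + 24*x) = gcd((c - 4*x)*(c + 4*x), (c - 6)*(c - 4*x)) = -c + 4*x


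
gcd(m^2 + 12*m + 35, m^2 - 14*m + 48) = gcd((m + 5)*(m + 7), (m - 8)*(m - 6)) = 1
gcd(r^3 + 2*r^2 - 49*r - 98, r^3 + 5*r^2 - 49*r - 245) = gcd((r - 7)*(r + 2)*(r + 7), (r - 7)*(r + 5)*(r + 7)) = r^2 - 49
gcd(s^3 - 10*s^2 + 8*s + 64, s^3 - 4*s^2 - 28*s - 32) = s^2 - 6*s - 16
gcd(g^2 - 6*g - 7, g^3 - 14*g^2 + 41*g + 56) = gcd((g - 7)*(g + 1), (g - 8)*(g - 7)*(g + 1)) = g^2 - 6*g - 7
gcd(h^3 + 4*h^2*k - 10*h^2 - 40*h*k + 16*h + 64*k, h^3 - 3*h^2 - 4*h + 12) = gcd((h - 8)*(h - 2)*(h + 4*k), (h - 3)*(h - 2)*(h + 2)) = h - 2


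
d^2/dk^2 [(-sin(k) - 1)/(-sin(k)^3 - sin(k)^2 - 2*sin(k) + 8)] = 2*(-2*sin(k)^7 - 6*sin(k)^6 + sin(k)^5 - 46*sin(k)^4 - 56*sin(k)^3 + 31*sin(k)^2 + 14*sin(k) + 28)/(sin(k)^3 + sin(k)^2 + 2*sin(k) - 8)^3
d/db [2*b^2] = 4*b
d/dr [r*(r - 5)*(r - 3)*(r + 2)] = 4*r^3 - 18*r^2 - 2*r + 30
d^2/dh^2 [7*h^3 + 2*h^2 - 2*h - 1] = 42*h + 4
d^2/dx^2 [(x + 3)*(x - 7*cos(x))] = (7*x + 21)*cos(x) + 14*sin(x) + 2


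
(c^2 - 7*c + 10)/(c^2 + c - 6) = (c - 5)/(c + 3)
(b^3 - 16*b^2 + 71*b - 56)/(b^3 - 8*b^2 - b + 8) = (b - 7)/(b + 1)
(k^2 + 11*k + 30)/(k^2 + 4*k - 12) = (k + 5)/(k - 2)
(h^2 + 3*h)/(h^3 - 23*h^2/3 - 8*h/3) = 3*(h + 3)/(3*h^2 - 23*h - 8)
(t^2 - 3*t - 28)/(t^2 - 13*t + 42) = (t + 4)/(t - 6)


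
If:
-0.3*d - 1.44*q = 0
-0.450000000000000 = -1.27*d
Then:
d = 0.35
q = -0.07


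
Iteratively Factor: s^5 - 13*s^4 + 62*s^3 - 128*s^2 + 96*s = (s - 2)*(s^4 - 11*s^3 + 40*s^2 - 48*s) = (s - 4)*(s - 2)*(s^3 - 7*s^2 + 12*s) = (s - 4)*(s - 3)*(s - 2)*(s^2 - 4*s) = (s - 4)^2*(s - 3)*(s - 2)*(s)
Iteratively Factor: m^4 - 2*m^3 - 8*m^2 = (m)*(m^3 - 2*m^2 - 8*m) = m*(m - 4)*(m^2 + 2*m) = m*(m - 4)*(m + 2)*(m)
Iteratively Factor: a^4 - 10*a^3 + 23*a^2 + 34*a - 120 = (a + 2)*(a^3 - 12*a^2 + 47*a - 60) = (a - 3)*(a + 2)*(a^2 - 9*a + 20) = (a - 4)*(a - 3)*(a + 2)*(a - 5)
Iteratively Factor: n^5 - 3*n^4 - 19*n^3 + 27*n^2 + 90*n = (n)*(n^4 - 3*n^3 - 19*n^2 + 27*n + 90) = n*(n + 2)*(n^3 - 5*n^2 - 9*n + 45) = n*(n + 2)*(n + 3)*(n^2 - 8*n + 15) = n*(n - 5)*(n + 2)*(n + 3)*(n - 3)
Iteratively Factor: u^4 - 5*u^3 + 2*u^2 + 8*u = (u + 1)*(u^3 - 6*u^2 + 8*u) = (u - 2)*(u + 1)*(u^2 - 4*u) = u*(u - 2)*(u + 1)*(u - 4)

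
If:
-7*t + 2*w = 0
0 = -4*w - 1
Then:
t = -1/14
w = -1/4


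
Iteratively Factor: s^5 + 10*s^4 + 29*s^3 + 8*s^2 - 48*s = (s + 3)*(s^4 + 7*s^3 + 8*s^2 - 16*s) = (s + 3)*(s + 4)*(s^3 + 3*s^2 - 4*s) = (s - 1)*(s + 3)*(s + 4)*(s^2 + 4*s) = (s - 1)*(s + 3)*(s + 4)^2*(s)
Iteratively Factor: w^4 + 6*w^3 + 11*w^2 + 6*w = (w + 1)*(w^3 + 5*w^2 + 6*w) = w*(w + 1)*(w^2 + 5*w + 6) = w*(w + 1)*(w + 3)*(w + 2)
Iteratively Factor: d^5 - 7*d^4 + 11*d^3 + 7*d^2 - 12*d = (d)*(d^4 - 7*d^3 + 11*d^2 + 7*d - 12) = d*(d - 4)*(d^3 - 3*d^2 - d + 3) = d*(d - 4)*(d - 3)*(d^2 - 1) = d*(d - 4)*(d - 3)*(d + 1)*(d - 1)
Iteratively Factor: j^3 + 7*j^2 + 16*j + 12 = (j + 3)*(j^2 + 4*j + 4) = (j + 2)*(j + 3)*(j + 2)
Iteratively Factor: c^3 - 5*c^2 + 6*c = (c - 2)*(c^2 - 3*c) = c*(c - 2)*(c - 3)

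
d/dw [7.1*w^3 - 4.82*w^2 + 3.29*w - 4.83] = 21.3*w^2 - 9.64*w + 3.29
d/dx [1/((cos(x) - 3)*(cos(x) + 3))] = sin(2*x)/((cos(x) - 3)^2*(cos(x) + 3)^2)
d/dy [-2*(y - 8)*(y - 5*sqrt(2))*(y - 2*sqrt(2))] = -6*y^2 + 32*y + 28*sqrt(2)*y - 112*sqrt(2) - 40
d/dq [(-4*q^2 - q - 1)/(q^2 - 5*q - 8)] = 3*(7*q^2 + 22*q + 1)/(q^4 - 10*q^3 + 9*q^2 + 80*q + 64)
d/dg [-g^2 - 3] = -2*g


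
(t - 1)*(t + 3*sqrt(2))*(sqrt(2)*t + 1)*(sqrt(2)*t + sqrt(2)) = 2*t^4 + 7*sqrt(2)*t^3 + 4*t^2 - 7*sqrt(2)*t - 6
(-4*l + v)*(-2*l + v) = 8*l^2 - 6*l*v + v^2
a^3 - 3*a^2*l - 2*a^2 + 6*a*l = a*(a - 2)*(a - 3*l)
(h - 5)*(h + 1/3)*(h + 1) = h^3 - 11*h^2/3 - 19*h/3 - 5/3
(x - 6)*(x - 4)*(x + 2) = x^3 - 8*x^2 + 4*x + 48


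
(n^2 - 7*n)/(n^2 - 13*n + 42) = n/(n - 6)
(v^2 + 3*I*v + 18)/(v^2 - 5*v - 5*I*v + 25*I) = (v^2 + 3*I*v + 18)/(v^2 - 5*v - 5*I*v + 25*I)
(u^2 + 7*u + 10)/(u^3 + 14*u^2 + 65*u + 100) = (u + 2)/(u^2 + 9*u + 20)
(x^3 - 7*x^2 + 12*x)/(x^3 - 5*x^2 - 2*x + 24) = x/(x + 2)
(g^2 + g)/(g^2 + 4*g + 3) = g/(g + 3)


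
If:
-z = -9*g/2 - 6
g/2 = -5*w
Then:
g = 2*z/9 - 4/3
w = 2/15 - z/45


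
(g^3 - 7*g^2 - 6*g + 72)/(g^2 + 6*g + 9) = (g^2 - 10*g + 24)/(g + 3)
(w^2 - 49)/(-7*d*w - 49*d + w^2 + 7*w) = (w - 7)/(-7*d + w)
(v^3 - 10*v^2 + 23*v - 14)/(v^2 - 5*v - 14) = (v^2 - 3*v + 2)/(v + 2)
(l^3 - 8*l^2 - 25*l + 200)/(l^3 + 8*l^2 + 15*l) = (l^2 - 13*l + 40)/(l*(l + 3))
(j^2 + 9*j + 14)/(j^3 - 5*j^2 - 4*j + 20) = (j + 7)/(j^2 - 7*j + 10)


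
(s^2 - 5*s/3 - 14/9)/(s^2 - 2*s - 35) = (-9*s^2 + 15*s + 14)/(9*(-s^2 + 2*s + 35))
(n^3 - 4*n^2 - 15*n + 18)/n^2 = n - 4 - 15/n + 18/n^2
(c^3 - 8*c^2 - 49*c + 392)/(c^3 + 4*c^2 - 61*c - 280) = (c - 7)/(c + 5)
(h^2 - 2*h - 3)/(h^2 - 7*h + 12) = (h + 1)/(h - 4)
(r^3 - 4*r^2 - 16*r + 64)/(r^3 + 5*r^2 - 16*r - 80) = (r - 4)/(r + 5)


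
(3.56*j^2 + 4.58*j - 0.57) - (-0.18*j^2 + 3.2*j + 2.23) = 3.74*j^2 + 1.38*j - 2.8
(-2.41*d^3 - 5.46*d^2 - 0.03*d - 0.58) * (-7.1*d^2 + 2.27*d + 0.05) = 17.111*d^5 + 33.2953*d^4 - 12.3017*d^3 + 3.7769*d^2 - 1.3181*d - 0.029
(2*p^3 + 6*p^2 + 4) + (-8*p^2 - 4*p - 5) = 2*p^3 - 2*p^2 - 4*p - 1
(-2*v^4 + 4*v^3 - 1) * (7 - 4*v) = 8*v^5 - 30*v^4 + 28*v^3 + 4*v - 7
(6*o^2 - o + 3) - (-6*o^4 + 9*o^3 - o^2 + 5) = 6*o^4 - 9*o^3 + 7*o^2 - o - 2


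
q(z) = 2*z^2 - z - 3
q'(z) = 4*z - 1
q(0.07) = -3.06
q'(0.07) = -0.72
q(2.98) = 11.78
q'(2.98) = 10.92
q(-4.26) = 37.56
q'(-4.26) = -18.04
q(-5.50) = 63.00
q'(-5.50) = -23.00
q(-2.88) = 16.47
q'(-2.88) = -12.52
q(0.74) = -2.64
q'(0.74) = 1.96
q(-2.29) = 9.78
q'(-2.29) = -10.16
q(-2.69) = 14.16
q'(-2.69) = -11.76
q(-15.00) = 462.00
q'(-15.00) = -61.00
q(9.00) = 150.00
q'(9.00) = 35.00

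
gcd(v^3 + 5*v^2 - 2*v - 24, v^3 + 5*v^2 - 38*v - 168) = v + 4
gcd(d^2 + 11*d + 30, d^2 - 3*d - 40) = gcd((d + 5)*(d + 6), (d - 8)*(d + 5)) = d + 5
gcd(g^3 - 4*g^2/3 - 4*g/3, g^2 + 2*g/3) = g^2 + 2*g/3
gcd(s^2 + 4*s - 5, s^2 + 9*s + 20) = s + 5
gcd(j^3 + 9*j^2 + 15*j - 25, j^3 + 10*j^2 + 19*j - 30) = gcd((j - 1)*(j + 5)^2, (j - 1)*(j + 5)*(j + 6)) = j^2 + 4*j - 5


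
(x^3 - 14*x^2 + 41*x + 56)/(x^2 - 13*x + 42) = (x^2 - 7*x - 8)/(x - 6)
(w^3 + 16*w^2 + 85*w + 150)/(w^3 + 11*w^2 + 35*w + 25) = (w + 6)/(w + 1)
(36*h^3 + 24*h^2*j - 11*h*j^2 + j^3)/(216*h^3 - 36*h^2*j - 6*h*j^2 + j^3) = (h + j)/(6*h + j)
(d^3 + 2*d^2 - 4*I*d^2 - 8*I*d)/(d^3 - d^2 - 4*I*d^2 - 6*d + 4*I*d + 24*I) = d/(d - 3)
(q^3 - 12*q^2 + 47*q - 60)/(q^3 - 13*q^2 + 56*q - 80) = (q - 3)/(q - 4)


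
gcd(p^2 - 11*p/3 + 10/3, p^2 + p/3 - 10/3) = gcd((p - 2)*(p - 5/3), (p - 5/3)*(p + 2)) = p - 5/3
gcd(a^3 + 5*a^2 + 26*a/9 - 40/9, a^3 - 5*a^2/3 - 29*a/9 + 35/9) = a + 5/3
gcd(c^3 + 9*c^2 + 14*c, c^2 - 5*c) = c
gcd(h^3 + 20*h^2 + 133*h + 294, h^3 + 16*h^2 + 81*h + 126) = h^2 + 13*h + 42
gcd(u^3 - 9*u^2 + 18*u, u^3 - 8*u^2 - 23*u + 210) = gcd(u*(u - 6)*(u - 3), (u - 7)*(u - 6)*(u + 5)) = u - 6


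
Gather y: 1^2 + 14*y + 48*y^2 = 48*y^2 + 14*y + 1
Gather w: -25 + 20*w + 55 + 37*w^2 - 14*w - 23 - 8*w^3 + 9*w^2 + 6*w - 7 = -8*w^3 + 46*w^2 + 12*w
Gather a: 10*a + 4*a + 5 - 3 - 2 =14*a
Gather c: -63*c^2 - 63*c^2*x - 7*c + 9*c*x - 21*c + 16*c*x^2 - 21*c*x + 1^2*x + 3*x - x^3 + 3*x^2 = c^2*(-63*x - 63) + c*(16*x^2 - 12*x - 28) - x^3 + 3*x^2 + 4*x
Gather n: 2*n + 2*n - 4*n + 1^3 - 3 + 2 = 0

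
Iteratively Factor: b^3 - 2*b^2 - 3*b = (b - 3)*(b^2 + b) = (b - 3)*(b + 1)*(b)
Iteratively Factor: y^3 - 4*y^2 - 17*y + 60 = (y - 3)*(y^2 - y - 20) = (y - 3)*(y + 4)*(y - 5)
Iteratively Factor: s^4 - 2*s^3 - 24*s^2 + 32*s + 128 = (s - 4)*(s^3 + 2*s^2 - 16*s - 32) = (s - 4)^2*(s^2 + 6*s + 8) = (s - 4)^2*(s + 4)*(s + 2)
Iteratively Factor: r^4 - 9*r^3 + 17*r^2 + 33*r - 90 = (r + 2)*(r^3 - 11*r^2 + 39*r - 45) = (r - 3)*(r + 2)*(r^2 - 8*r + 15) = (r - 3)^2*(r + 2)*(r - 5)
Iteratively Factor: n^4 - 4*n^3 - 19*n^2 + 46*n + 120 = (n - 4)*(n^3 - 19*n - 30) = (n - 5)*(n - 4)*(n^2 + 5*n + 6) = (n - 5)*(n - 4)*(n + 3)*(n + 2)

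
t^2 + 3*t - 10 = (t - 2)*(t + 5)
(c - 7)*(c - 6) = c^2 - 13*c + 42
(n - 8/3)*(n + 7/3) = n^2 - n/3 - 56/9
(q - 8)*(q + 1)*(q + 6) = q^3 - q^2 - 50*q - 48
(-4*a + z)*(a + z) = -4*a^2 - 3*a*z + z^2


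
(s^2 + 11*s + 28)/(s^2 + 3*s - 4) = (s + 7)/(s - 1)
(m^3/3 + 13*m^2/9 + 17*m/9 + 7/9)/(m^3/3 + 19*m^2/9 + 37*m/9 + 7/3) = (m + 1)/(m + 3)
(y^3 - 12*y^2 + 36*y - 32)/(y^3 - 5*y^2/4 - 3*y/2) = 4*(y^2 - 10*y + 16)/(y*(4*y + 3))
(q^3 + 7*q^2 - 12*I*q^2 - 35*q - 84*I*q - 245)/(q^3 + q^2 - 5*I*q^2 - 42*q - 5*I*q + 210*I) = (q - 7*I)/(q - 6)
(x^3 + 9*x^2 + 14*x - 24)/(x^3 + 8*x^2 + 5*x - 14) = (x^2 + 10*x + 24)/(x^2 + 9*x + 14)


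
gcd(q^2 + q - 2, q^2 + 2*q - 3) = q - 1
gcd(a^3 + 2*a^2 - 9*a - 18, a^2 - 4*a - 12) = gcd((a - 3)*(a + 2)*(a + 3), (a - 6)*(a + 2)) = a + 2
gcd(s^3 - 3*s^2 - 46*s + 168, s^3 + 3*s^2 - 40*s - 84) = s^2 + s - 42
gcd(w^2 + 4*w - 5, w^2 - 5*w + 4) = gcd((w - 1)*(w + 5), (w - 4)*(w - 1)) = w - 1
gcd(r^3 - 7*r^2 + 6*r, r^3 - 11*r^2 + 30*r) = r^2 - 6*r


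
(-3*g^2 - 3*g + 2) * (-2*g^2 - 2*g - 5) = 6*g^4 + 12*g^3 + 17*g^2 + 11*g - 10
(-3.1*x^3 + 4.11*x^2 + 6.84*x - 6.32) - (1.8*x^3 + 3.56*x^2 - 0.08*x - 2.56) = -4.9*x^3 + 0.55*x^2 + 6.92*x - 3.76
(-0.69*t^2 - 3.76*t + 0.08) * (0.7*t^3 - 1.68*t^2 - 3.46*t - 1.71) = -0.483*t^5 - 1.4728*t^4 + 8.7602*t^3 + 14.0551*t^2 + 6.1528*t - 0.1368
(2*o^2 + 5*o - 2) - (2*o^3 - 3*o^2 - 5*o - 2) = -2*o^3 + 5*o^2 + 10*o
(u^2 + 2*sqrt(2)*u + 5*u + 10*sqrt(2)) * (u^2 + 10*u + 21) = u^4 + 2*sqrt(2)*u^3 + 15*u^3 + 30*sqrt(2)*u^2 + 71*u^2 + 105*u + 142*sqrt(2)*u + 210*sqrt(2)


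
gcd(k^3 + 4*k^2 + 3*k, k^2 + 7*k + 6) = k + 1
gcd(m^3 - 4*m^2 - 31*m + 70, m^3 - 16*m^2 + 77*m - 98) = m^2 - 9*m + 14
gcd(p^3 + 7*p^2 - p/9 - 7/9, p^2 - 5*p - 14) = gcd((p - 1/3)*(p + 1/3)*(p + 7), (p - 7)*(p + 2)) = 1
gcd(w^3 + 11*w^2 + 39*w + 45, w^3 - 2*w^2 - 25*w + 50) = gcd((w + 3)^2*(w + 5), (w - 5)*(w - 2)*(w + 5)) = w + 5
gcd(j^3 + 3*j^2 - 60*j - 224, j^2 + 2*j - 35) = j + 7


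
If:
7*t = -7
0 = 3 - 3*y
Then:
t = -1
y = 1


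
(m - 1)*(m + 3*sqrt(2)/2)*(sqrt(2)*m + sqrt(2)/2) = sqrt(2)*m^3 - sqrt(2)*m^2/2 + 3*m^2 - 3*m/2 - sqrt(2)*m/2 - 3/2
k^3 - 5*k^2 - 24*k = k*(k - 8)*(k + 3)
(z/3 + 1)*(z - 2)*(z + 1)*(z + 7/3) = z^4/3 + 13*z^3/9 - z^2/9 - 53*z/9 - 14/3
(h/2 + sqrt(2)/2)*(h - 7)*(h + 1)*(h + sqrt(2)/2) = h^4/2 - 3*h^3 + 3*sqrt(2)*h^3/4 - 9*sqrt(2)*h^2/2 - 3*h^2 - 21*sqrt(2)*h/4 - 3*h - 7/2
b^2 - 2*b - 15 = (b - 5)*(b + 3)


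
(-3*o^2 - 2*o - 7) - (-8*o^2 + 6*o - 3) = 5*o^2 - 8*o - 4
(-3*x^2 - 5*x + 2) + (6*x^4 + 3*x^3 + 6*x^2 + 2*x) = 6*x^4 + 3*x^3 + 3*x^2 - 3*x + 2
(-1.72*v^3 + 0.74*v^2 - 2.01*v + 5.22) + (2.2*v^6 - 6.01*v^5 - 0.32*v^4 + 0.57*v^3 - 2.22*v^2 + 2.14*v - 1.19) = 2.2*v^6 - 6.01*v^5 - 0.32*v^4 - 1.15*v^3 - 1.48*v^2 + 0.13*v + 4.03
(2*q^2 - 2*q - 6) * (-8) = -16*q^2 + 16*q + 48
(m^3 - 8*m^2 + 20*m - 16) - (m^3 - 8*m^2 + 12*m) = 8*m - 16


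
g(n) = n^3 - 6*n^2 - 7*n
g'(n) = 3*n^2 - 12*n - 7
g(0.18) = -1.45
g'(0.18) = -9.06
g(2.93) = -46.87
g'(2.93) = -16.41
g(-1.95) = -16.58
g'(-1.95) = 27.81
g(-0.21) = 1.20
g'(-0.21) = -4.35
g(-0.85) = 1.00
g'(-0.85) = 5.37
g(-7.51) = -709.40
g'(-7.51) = 252.32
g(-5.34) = -285.99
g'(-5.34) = 142.63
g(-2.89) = -54.02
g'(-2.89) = 52.74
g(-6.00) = -390.00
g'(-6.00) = 173.00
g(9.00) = 180.00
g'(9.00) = 128.00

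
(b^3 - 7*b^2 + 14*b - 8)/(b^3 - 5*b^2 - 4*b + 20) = (b^2 - 5*b + 4)/(b^2 - 3*b - 10)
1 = 1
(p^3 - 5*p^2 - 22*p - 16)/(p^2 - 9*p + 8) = (p^2 + 3*p + 2)/(p - 1)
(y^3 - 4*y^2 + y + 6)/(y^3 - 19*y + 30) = (y + 1)/(y + 5)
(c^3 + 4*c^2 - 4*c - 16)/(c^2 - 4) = c + 4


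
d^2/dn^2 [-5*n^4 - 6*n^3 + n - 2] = 12*n*(-5*n - 3)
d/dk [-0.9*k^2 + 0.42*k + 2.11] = 0.42 - 1.8*k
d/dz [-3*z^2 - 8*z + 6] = -6*z - 8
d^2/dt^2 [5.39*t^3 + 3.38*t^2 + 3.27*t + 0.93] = 32.34*t + 6.76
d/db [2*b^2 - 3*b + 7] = 4*b - 3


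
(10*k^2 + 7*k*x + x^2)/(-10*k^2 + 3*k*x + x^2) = (2*k + x)/(-2*k + x)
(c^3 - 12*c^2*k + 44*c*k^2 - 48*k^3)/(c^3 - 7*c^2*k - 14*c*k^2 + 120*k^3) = (c^2 - 6*c*k + 8*k^2)/(c^2 - c*k - 20*k^2)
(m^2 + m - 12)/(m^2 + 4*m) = (m - 3)/m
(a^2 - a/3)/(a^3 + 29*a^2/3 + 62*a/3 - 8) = a/(a^2 + 10*a + 24)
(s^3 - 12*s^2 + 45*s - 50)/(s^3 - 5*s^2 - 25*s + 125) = (s - 2)/(s + 5)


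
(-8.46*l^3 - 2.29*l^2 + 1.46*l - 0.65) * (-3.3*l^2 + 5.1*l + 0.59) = 27.918*l^5 - 35.589*l^4 - 21.4884*l^3 + 8.2399*l^2 - 2.4536*l - 0.3835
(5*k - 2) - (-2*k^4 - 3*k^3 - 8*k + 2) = 2*k^4 + 3*k^3 + 13*k - 4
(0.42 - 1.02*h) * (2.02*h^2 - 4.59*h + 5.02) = -2.0604*h^3 + 5.5302*h^2 - 7.0482*h + 2.1084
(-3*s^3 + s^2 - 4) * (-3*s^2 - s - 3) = 9*s^5 + 8*s^3 + 9*s^2 + 4*s + 12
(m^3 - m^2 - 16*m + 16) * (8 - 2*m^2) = -2*m^5 + 2*m^4 + 40*m^3 - 40*m^2 - 128*m + 128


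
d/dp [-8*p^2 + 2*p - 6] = 2 - 16*p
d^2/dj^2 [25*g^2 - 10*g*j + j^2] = 2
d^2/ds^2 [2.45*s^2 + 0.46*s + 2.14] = 4.90000000000000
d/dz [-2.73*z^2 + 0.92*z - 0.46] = 0.92 - 5.46*z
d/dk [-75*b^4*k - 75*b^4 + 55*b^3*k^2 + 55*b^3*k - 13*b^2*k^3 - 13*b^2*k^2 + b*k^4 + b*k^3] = b*(-75*b^3 + 110*b^2*k + 55*b^2 - 39*b*k^2 - 26*b*k + 4*k^3 + 3*k^2)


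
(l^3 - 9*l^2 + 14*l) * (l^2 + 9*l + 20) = l^5 - 47*l^3 - 54*l^2 + 280*l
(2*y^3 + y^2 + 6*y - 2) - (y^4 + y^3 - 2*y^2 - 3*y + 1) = -y^4 + y^3 + 3*y^2 + 9*y - 3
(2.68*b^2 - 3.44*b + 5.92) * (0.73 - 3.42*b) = -9.1656*b^3 + 13.7212*b^2 - 22.7576*b + 4.3216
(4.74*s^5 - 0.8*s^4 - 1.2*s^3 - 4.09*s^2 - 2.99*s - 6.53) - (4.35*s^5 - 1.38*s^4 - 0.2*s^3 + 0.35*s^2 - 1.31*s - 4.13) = 0.390000000000001*s^5 + 0.58*s^4 - 1.0*s^3 - 4.44*s^2 - 1.68*s - 2.4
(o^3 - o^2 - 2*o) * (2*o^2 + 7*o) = 2*o^5 + 5*o^4 - 11*o^3 - 14*o^2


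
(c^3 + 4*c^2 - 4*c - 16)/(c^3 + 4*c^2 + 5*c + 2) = (c^2 + 2*c - 8)/(c^2 + 2*c + 1)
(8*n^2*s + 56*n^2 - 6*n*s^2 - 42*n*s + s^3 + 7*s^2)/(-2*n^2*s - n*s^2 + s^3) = (-4*n*s - 28*n + s^2 + 7*s)/(s*(n + s))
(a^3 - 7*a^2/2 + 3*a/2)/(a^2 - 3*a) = a - 1/2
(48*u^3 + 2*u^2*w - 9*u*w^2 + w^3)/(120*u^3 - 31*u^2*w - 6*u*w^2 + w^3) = (2*u + w)/(5*u + w)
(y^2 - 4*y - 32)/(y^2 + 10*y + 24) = (y - 8)/(y + 6)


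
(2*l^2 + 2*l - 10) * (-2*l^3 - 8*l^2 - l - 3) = -4*l^5 - 20*l^4 + 2*l^3 + 72*l^2 + 4*l + 30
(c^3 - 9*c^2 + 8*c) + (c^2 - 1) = c^3 - 8*c^2 + 8*c - 1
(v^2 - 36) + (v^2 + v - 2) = 2*v^2 + v - 38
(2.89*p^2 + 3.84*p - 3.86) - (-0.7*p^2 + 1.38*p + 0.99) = 3.59*p^2 + 2.46*p - 4.85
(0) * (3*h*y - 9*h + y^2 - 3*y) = 0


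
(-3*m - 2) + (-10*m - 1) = -13*m - 3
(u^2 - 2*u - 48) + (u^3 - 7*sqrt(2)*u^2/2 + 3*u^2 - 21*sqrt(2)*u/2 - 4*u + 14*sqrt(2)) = u^3 - 7*sqrt(2)*u^2/2 + 4*u^2 - 21*sqrt(2)*u/2 - 6*u - 48 + 14*sqrt(2)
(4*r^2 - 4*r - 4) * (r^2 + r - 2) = 4*r^4 - 16*r^2 + 4*r + 8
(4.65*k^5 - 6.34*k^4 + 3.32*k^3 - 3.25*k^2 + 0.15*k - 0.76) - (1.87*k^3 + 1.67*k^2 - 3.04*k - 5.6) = 4.65*k^5 - 6.34*k^4 + 1.45*k^3 - 4.92*k^2 + 3.19*k + 4.84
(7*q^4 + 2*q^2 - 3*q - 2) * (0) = 0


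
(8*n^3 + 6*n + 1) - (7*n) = 8*n^3 - n + 1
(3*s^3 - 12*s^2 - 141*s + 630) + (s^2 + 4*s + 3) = 3*s^3 - 11*s^2 - 137*s + 633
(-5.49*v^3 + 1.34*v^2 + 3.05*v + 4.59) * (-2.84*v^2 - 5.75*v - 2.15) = 15.5916*v^5 + 27.7619*v^4 - 4.5635*v^3 - 33.4541*v^2 - 32.95*v - 9.8685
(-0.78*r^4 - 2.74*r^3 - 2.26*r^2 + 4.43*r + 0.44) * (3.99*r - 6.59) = -3.1122*r^5 - 5.7924*r^4 + 9.0392*r^3 + 32.5691*r^2 - 27.4381*r - 2.8996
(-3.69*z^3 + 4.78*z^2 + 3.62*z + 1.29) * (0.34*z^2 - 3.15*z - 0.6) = -1.2546*z^5 + 13.2487*z^4 - 11.6122*z^3 - 13.8324*z^2 - 6.2355*z - 0.774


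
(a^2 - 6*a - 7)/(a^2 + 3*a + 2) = (a - 7)/(a + 2)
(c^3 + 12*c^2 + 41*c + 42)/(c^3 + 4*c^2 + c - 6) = (c + 7)/(c - 1)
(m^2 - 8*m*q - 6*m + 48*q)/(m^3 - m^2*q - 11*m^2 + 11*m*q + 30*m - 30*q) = (-m + 8*q)/(-m^2 + m*q + 5*m - 5*q)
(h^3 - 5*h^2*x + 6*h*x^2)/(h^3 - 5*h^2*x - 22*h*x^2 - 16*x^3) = h*(-h^2 + 5*h*x - 6*x^2)/(-h^3 + 5*h^2*x + 22*h*x^2 + 16*x^3)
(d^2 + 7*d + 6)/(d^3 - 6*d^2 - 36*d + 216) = (d + 1)/(d^2 - 12*d + 36)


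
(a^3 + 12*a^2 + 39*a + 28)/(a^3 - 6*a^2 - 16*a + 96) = (a^2 + 8*a + 7)/(a^2 - 10*a + 24)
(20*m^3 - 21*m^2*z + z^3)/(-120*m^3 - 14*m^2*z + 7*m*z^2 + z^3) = (-m + z)/(6*m + z)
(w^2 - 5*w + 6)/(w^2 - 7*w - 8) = (-w^2 + 5*w - 6)/(-w^2 + 7*w + 8)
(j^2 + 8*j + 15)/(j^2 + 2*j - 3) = (j + 5)/(j - 1)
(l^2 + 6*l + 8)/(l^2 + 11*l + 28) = (l + 2)/(l + 7)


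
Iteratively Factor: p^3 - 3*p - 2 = (p + 1)*(p^2 - p - 2) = (p - 2)*(p + 1)*(p + 1)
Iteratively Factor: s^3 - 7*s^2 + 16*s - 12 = (s - 2)*(s^2 - 5*s + 6) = (s - 2)^2*(s - 3)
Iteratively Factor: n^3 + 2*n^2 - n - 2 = (n + 2)*(n^2 - 1) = (n - 1)*(n + 2)*(n + 1)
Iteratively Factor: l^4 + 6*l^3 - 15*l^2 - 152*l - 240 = (l + 4)*(l^3 + 2*l^2 - 23*l - 60) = (l + 3)*(l + 4)*(l^2 - l - 20) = (l + 3)*(l + 4)^2*(l - 5)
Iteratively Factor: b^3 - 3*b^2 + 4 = (b + 1)*(b^2 - 4*b + 4) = (b - 2)*(b + 1)*(b - 2)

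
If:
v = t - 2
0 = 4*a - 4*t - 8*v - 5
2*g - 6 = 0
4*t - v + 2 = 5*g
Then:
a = 33/4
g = 3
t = 11/3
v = 5/3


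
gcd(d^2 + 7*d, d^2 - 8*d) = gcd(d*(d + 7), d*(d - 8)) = d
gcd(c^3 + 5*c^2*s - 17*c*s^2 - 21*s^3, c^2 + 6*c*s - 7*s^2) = c + 7*s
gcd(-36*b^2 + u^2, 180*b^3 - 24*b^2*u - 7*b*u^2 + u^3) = -6*b + u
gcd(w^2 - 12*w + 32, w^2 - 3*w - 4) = w - 4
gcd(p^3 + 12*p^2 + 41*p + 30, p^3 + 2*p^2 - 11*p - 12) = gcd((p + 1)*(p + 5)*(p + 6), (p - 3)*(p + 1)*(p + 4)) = p + 1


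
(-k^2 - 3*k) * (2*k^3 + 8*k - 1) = -2*k^5 - 6*k^4 - 8*k^3 - 23*k^2 + 3*k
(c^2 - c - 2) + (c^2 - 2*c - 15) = 2*c^2 - 3*c - 17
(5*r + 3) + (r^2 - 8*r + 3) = r^2 - 3*r + 6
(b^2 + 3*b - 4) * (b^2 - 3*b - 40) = b^4 - 53*b^2 - 108*b + 160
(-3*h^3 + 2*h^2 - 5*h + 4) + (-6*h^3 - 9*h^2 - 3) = -9*h^3 - 7*h^2 - 5*h + 1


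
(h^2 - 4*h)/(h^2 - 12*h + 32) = h/(h - 8)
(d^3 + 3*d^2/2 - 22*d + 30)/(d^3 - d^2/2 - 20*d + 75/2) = (d^2 + 4*d - 12)/(d^2 + 2*d - 15)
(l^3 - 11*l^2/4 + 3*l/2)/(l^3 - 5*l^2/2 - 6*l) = (-4*l^2 + 11*l - 6)/(2*(-2*l^2 + 5*l + 12))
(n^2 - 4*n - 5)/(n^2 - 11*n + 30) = (n + 1)/(n - 6)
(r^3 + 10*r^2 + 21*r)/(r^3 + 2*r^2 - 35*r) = (r + 3)/(r - 5)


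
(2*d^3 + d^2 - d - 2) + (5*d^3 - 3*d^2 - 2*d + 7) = 7*d^3 - 2*d^2 - 3*d + 5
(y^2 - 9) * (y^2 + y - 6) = y^4 + y^3 - 15*y^2 - 9*y + 54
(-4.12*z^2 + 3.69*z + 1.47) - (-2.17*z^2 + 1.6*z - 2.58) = -1.95*z^2 + 2.09*z + 4.05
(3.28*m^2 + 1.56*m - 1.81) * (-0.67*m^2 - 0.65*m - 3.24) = -2.1976*m^4 - 3.1772*m^3 - 10.4285*m^2 - 3.8779*m + 5.8644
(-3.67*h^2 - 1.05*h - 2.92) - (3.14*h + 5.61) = -3.67*h^2 - 4.19*h - 8.53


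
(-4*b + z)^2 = 16*b^2 - 8*b*z + z^2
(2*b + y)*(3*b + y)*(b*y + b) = 6*b^3*y + 6*b^3 + 5*b^2*y^2 + 5*b^2*y + b*y^3 + b*y^2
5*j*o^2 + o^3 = o^2*(5*j + o)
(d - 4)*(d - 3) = d^2 - 7*d + 12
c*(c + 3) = c^2 + 3*c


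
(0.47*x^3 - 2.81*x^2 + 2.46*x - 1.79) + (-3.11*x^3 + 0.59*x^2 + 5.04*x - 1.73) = -2.64*x^3 - 2.22*x^2 + 7.5*x - 3.52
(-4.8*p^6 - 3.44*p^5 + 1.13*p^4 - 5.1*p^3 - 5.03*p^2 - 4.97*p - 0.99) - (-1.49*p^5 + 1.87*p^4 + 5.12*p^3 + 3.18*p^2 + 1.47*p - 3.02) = -4.8*p^6 - 1.95*p^5 - 0.74*p^4 - 10.22*p^3 - 8.21*p^2 - 6.44*p + 2.03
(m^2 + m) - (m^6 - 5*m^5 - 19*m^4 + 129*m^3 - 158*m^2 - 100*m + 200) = -m^6 + 5*m^5 + 19*m^4 - 129*m^3 + 159*m^2 + 101*m - 200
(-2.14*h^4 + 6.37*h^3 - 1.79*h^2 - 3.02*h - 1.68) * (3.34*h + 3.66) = -7.1476*h^5 + 13.4434*h^4 + 17.3356*h^3 - 16.6382*h^2 - 16.6644*h - 6.1488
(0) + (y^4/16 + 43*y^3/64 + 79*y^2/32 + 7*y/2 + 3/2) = y^4/16 + 43*y^3/64 + 79*y^2/32 + 7*y/2 + 3/2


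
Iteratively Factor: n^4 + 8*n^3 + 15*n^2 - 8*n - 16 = (n + 4)*(n^3 + 4*n^2 - n - 4) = (n - 1)*(n + 4)*(n^2 + 5*n + 4) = (n - 1)*(n + 1)*(n + 4)*(n + 4)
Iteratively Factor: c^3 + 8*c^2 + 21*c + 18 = (c + 3)*(c^2 + 5*c + 6) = (c + 3)^2*(c + 2)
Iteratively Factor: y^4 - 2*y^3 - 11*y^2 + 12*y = (y - 4)*(y^3 + 2*y^2 - 3*y) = (y - 4)*(y + 3)*(y^2 - y) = y*(y - 4)*(y + 3)*(y - 1)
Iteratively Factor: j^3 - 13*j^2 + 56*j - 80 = (j - 5)*(j^2 - 8*j + 16) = (j - 5)*(j - 4)*(j - 4)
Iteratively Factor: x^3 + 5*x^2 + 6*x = (x)*(x^2 + 5*x + 6) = x*(x + 3)*(x + 2)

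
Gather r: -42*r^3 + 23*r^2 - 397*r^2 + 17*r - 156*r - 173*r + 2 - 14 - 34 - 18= -42*r^3 - 374*r^2 - 312*r - 64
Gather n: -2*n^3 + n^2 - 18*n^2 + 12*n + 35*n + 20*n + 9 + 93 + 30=-2*n^3 - 17*n^2 + 67*n + 132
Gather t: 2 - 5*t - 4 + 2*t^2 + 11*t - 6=2*t^2 + 6*t - 8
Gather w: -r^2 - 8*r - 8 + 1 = -r^2 - 8*r - 7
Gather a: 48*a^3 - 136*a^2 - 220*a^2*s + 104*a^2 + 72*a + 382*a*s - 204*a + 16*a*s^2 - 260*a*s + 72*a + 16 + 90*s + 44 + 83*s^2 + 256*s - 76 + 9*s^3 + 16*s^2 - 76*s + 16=48*a^3 + a^2*(-220*s - 32) + a*(16*s^2 + 122*s - 60) + 9*s^3 + 99*s^2 + 270*s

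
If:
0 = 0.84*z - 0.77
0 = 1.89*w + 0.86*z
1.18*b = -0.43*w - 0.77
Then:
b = -0.50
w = -0.42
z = 0.92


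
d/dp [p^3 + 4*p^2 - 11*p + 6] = 3*p^2 + 8*p - 11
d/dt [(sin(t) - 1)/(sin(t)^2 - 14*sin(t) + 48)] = (2*sin(t) + cos(t)^2 + 33)*cos(t)/(sin(t)^2 - 14*sin(t) + 48)^2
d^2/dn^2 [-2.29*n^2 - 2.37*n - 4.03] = -4.58000000000000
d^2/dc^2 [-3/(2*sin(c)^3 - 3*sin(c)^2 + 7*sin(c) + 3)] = 3*(36*sin(c)^6 - 66*sin(c)^5 + 16*sin(c)^4 - 21*sin(c)^3 - 53*sin(c)^2 + 141*sin(c) - 116)/(2*sin(c)^3 - 3*sin(c)^2 + 7*sin(c) + 3)^3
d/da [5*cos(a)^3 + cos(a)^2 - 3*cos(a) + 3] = (-15*cos(a)^2 - 2*cos(a) + 3)*sin(a)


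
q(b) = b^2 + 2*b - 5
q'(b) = 2*b + 2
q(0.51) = -3.72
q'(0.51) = 3.02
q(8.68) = 87.70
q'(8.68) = 19.36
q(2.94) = 9.52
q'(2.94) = 7.88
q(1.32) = -0.62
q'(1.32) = 4.64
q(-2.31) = -4.28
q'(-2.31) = -2.62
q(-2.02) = -4.96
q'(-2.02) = -2.04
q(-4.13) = 3.80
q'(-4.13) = -6.26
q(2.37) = 5.36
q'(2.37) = 6.74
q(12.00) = 163.00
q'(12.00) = 26.00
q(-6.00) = 19.00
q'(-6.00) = -10.00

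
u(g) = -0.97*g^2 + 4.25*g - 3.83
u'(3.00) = -1.57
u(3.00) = 0.19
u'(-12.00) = 27.53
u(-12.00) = -194.51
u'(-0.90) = 6.00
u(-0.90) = -8.44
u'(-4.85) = 13.66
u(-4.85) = -47.26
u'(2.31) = -0.23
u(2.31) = 0.81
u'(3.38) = -2.31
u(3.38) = -0.55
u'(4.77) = -5.00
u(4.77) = -5.63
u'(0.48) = 3.32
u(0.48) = -2.01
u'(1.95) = 0.47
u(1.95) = 0.77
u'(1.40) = 1.53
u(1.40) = 0.22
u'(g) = 4.25 - 1.94*g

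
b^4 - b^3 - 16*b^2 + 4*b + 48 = (b - 4)*(b - 2)*(b + 2)*(b + 3)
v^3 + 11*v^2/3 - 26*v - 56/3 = (v - 4)*(v + 2/3)*(v + 7)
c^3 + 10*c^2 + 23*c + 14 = (c + 1)*(c + 2)*(c + 7)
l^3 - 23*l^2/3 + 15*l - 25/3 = (l - 5)*(l - 5/3)*(l - 1)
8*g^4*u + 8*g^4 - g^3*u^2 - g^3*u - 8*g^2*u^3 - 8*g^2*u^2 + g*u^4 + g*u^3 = (-8*g + u)*(-g + u)*(g + u)*(g*u + g)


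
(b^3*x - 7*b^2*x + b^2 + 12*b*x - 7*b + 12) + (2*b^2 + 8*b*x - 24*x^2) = b^3*x - 7*b^2*x + 3*b^2 + 20*b*x - 7*b - 24*x^2 + 12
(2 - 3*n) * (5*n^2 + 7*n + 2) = -15*n^3 - 11*n^2 + 8*n + 4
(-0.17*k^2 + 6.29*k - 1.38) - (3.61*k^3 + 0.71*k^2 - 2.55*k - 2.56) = -3.61*k^3 - 0.88*k^2 + 8.84*k + 1.18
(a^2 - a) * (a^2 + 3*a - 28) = a^4 + 2*a^3 - 31*a^2 + 28*a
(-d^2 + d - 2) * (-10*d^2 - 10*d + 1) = 10*d^4 + 9*d^2 + 21*d - 2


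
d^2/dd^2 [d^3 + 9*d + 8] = 6*d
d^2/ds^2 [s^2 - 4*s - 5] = 2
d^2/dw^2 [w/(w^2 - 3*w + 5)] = 2*(w*(2*w - 3)^2 + 3*(1 - w)*(w^2 - 3*w + 5))/(w^2 - 3*w + 5)^3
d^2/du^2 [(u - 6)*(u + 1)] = 2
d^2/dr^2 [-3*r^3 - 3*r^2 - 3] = -18*r - 6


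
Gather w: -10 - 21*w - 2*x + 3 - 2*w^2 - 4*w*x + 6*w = -2*w^2 + w*(-4*x - 15) - 2*x - 7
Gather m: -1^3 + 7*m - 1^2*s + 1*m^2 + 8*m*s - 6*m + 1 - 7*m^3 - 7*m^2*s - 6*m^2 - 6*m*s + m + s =-7*m^3 + m^2*(-7*s - 5) + m*(2*s + 2)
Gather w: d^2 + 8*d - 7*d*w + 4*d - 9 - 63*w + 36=d^2 + 12*d + w*(-7*d - 63) + 27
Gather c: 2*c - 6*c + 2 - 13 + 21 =10 - 4*c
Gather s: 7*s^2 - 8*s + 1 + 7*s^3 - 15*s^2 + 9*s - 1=7*s^3 - 8*s^2 + s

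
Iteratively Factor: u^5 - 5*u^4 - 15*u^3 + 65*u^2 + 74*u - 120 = (u + 2)*(u^4 - 7*u^3 - u^2 + 67*u - 60) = (u - 4)*(u + 2)*(u^3 - 3*u^2 - 13*u + 15) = (u - 5)*(u - 4)*(u + 2)*(u^2 + 2*u - 3) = (u - 5)*(u - 4)*(u - 1)*(u + 2)*(u + 3)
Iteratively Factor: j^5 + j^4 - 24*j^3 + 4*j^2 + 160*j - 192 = (j + 4)*(j^4 - 3*j^3 - 12*j^2 + 52*j - 48) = (j - 2)*(j + 4)*(j^3 - j^2 - 14*j + 24) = (j - 2)*(j + 4)^2*(j^2 - 5*j + 6) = (j - 3)*(j - 2)*(j + 4)^2*(j - 2)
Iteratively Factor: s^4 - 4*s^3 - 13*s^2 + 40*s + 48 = (s + 1)*(s^3 - 5*s^2 - 8*s + 48) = (s - 4)*(s + 1)*(s^2 - s - 12) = (s - 4)*(s + 1)*(s + 3)*(s - 4)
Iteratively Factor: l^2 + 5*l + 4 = (l + 4)*(l + 1)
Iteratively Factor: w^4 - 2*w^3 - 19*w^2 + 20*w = (w)*(w^3 - 2*w^2 - 19*w + 20) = w*(w - 1)*(w^2 - w - 20) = w*(w - 1)*(w + 4)*(w - 5)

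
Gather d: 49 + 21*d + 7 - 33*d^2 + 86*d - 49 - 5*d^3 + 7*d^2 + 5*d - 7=-5*d^3 - 26*d^2 + 112*d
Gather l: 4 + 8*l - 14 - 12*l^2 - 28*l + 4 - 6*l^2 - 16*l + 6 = -18*l^2 - 36*l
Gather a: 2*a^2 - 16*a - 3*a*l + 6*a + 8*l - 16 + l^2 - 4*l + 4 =2*a^2 + a*(-3*l - 10) + l^2 + 4*l - 12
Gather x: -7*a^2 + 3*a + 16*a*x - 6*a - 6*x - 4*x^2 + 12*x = -7*a^2 - 3*a - 4*x^2 + x*(16*a + 6)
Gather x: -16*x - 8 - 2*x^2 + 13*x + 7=-2*x^2 - 3*x - 1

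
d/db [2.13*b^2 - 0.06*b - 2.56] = 4.26*b - 0.06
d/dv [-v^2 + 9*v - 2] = 9 - 2*v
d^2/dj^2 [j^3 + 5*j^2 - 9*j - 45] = 6*j + 10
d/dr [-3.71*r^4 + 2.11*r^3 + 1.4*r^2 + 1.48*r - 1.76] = -14.84*r^3 + 6.33*r^2 + 2.8*r + 1.48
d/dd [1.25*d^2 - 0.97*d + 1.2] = 2.5*d - 0.97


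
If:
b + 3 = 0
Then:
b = -3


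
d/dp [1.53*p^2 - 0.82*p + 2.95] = 3.06*p - 0.82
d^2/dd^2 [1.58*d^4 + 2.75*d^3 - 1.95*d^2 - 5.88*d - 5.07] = 18.96*d^2 + 16.5*d - 3.9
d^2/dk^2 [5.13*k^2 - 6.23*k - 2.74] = 10.2600000000000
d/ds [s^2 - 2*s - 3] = 2*s - 2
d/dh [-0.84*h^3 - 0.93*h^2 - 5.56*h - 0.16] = -2.52*h^2 - 1.86*h - 5.56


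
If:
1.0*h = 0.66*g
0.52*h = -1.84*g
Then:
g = 0.00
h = 0.00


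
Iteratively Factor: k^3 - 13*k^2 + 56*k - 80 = (k - 4)*(k^2 - 9*k + 20) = (k - 4)^2*(k - 5)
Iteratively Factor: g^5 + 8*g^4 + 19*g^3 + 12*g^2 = (g + 1)*(g^4 + 7*g^3 + 12*g^2) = g*(g + 1)*(g^3 + 7*g^2 + 12*g) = g*(g + 1)*(g + 4)*(g^2 + 3*g) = g^2*(g + 1)*(g + 4)*(g + 3)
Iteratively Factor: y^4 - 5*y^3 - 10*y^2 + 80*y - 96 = (y + 4)*(y^3 - 9*y^2 + 26*y - 24) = (y - 2)*(y + 4)*(y^2 - 7*y + 12) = (y - 3)*(y - 2)*(y + 4)*(y - 4)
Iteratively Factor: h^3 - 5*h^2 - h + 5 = (h - 1)*(h^2 - 4*h - 5) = (h - 1)*(h + 1)*(h - 5)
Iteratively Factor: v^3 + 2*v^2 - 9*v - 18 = (v + 3)*(v^2 - v - 6) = (v - 3)*(v + 3)*(v + 2)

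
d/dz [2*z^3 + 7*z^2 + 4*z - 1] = 6*z^2 + 14*z + 4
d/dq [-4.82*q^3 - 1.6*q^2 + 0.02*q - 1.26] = -14.46*q^2 - 3.2*q + 0.02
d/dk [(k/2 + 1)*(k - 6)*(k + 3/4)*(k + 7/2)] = 2*k^3 + 3*k^2/8 - 211*k/8 - 123/4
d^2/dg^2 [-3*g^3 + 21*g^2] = 42 - 18*g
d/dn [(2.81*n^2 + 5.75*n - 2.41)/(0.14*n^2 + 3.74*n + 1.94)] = (9.7044*n^2 + 11.5776*n + 20.1684)/(0.0196*n^4 + 1.0472*n^3 + 14.5308*n^2 + 14.5112*n + 3.7636)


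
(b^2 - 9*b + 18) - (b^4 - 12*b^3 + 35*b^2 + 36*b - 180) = -b^4 + 12*b^3 - 34*b^2 - 45*b + 198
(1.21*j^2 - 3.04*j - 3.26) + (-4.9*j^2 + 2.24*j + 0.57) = -3.69*j^2 - 0.8*j - 2.69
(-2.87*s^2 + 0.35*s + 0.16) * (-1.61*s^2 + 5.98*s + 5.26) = 4.6207*s^4 - 17.7261*s^3 - 13.2608*s^2 + 2.7978*s + 0.8416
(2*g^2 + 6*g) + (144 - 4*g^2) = -2*g^2 + 6*g + 144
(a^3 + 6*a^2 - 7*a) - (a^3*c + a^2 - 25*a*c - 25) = -a^3*c + a^3 + 5*a^2 + 25*a*c - 7*a + 25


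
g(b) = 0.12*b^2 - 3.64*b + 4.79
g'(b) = 0.24*b - 3.64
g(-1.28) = 9.65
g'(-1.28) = -3.95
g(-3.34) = 18.29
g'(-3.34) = -4.44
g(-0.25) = 5.71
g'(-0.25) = -3.70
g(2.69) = -4.13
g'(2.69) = -2.99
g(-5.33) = 27.60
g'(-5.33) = -4.92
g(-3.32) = 18.20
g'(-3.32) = -4.44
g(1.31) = 0.23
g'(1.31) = -3.33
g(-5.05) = 26.23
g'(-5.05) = -4.85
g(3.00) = -5.05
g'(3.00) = -2.92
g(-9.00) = 47.27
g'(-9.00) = -5.80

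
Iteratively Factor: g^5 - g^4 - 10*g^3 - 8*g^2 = (g + 2)*(g^4 - 3*g^3 - 4*g^2) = (g - 4)*(g + 2)*(g^3 + g^2) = g*(g - 4)*(g + 2)*(g^2 + g) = g^2*(g - 4)*(g + 2)*(g + 1)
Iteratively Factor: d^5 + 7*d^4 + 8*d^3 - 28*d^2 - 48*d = (d)*(d^4 + 7*d^3 + 8*d^2 - 28*d - 48) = d*(d + 4)*(d^3 + 3*d^2 - 4*d - 12) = d*(d + 3)*(d + 4)*(d^2 - 4) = d*(d + 2)*(d + 3)*(d + 4)*(d - 2)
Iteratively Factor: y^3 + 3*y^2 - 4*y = (y - 1)*(y^2 + 4*y) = (y - 1)*(y + 4)*(y)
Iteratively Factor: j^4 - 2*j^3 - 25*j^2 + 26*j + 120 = (j - 3)*(j^3 + j^2 - 22*j - 40) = (j - 5)*(j - 3)*(j^2 + 6*j + 8) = (j - 5)*(j - 3)*(j + 4)*(j + 2)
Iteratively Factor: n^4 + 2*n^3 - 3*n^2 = (n + 3)*(n^3 - n^2) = n*(n + 3)*(n^2 - n) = n^2*(n + 3)*(n - 1)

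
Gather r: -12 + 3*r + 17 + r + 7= 4*r + 12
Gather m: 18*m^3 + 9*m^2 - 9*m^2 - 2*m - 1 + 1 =18*m^3 - 2*m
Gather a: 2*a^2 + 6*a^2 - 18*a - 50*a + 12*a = 8*a^2 - 56*a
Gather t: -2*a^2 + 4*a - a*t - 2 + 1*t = -2*a^2 + 4*a + t*(1 - a) - 2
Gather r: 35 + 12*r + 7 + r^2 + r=r^2 + 13*r + 42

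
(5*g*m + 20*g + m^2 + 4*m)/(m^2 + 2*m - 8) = (5*g + m)/(m - 2)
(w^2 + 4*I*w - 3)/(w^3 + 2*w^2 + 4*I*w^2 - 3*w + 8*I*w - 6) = 1/(w + 2)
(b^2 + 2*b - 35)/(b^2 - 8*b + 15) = (b + 7)/(b - 3)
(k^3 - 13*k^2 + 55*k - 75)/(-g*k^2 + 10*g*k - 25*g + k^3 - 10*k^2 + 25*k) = (3 - k)/(g - k)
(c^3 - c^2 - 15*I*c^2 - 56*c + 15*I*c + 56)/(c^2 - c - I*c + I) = (c^2 - 15*I*c - 56)/(c - I)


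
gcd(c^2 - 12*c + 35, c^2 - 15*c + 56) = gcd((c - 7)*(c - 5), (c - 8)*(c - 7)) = c - 7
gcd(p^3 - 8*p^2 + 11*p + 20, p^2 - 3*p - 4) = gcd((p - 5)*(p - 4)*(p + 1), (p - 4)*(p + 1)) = p^2 - 3*p - 4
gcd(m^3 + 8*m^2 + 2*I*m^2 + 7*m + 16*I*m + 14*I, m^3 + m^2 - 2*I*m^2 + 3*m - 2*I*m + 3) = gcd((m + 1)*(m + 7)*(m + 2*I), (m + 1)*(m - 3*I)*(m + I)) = m + 1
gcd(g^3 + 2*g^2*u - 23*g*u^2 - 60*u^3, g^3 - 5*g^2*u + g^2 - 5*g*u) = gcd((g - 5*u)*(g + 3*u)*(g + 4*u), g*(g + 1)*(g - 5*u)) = -g + 5*u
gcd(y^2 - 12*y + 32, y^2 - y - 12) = y - 4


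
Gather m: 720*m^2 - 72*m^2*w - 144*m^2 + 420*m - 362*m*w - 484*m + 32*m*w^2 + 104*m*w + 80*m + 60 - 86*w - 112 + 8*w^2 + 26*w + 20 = m^2*(576 - 72*w) + m*(32*w^2 - 258*w + 16) + 8*w^2 - 60*w - 32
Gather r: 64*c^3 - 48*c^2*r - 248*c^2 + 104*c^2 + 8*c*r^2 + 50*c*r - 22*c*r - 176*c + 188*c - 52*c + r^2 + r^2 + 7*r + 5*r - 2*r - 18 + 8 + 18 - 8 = 64*c^3 - 144*c^2 - 40*c + r^2*(8*c + 2) + r*(-48*c^2 + 28*c + 10)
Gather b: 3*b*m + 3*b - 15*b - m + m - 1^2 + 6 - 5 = b*(3*m - 12)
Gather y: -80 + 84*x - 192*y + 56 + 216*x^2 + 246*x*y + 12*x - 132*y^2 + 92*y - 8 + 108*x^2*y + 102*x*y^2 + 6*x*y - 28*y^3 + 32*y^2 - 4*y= 216*x^2 + 96*x - 28*y^3 + y^2*(102*x - 100) + y*(108*x^2 + 252*x - 104) - 32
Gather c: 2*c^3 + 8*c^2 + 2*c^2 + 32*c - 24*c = 2*c^3 + 10*c^2 + 8*c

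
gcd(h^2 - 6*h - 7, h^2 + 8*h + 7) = h + 1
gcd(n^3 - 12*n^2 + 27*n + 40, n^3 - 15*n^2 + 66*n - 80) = n^2 - 13*n + 40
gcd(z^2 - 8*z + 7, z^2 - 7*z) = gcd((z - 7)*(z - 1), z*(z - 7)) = z - 7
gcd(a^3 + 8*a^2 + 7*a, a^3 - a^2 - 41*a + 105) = a + 7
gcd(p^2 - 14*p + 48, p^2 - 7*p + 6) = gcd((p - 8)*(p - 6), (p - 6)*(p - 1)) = p - 6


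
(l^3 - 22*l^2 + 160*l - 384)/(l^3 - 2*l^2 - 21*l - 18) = (l^2 - 16*l + 64)/(l^2 + 4*l + 3)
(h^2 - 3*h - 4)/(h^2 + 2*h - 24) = (h + 1)/(h + 6)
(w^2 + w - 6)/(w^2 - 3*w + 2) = (w + 3)/(w - 1)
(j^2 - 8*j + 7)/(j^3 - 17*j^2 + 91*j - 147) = (j - 1)/(j^2 - 10*j + 21)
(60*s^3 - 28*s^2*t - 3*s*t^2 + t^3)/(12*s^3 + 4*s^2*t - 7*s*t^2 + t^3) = (5*s + t)/(s + t)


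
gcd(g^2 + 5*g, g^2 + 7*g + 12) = 1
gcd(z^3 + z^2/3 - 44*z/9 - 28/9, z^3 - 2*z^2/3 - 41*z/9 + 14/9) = z^2 - z/3 - 14/3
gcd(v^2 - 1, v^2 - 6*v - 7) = v + 1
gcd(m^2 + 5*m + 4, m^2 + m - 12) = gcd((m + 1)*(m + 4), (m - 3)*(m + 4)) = m + 4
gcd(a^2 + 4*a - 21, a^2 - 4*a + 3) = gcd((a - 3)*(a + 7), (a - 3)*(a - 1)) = a - 3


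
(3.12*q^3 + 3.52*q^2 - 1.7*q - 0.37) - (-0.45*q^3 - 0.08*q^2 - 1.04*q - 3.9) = 3.57*q^3 + 3.6*q^2 - 0.66*q + 3.53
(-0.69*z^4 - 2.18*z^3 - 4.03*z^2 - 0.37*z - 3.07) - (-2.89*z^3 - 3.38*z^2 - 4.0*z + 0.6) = -0.69*z^4 + 0.71*z^3 - 0.65*z^2 + 3.63*z - 3.67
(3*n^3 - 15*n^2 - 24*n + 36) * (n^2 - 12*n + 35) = 3*n^5 - 51*n^4 + 261*n^3 - 201*n^2 - 1272*n + 1260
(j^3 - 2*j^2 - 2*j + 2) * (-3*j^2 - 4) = -3*j^5 + 6*j^4 + 2*j^3 + 2*j^2 + 8*j - 8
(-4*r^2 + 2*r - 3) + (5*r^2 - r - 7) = r^2 + r - 10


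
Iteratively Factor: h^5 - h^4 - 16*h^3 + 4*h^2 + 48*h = (h)*(h^4 - h^3 - 16*h^2 + 4*h + 48) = h*(h + 2)*(h^3 - 3*h^2 - 10*h + 24) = h*(h + 2)*(h + 3)*(h^2 - 6*h + 8) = h*(h - 2)*(h + 2)*(h + 3)*(h - 4)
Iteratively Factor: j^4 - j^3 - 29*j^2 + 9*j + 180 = (j - 5)*(j^3 + 4*j^2 - 9*j - 36) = (j - 5)*(j - 3)*(j^2 + 7*j + 12) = (j - 5)*(j - 3)*(j + 4)*(j + 3)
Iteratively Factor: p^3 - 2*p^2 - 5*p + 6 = (p + 2)*(p^2 - 4*p + 3) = (p - 3)*(p + 2)*(p - 1)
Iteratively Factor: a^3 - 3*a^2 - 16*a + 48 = (a - 4)*(a^2 + a - 12) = (a - 4)*(a - 3)*(a + 4)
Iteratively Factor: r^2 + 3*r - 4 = (r + 4)*(r - 1)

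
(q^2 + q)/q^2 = (q + 1)/q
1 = 1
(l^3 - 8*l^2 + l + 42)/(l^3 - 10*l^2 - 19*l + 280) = (l^2 - l - 6)/(l^2 - 3*l - 40)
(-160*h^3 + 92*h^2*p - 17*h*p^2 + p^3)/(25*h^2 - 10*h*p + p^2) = (32*h^2 - 12*h*p + p^2)/(-5*h + p)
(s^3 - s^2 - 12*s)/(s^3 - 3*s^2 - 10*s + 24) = s/(s - 2)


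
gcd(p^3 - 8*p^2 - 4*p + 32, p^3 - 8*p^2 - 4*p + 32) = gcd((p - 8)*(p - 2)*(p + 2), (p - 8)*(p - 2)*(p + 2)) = p^3 - 8*p^2 - 4*p + 32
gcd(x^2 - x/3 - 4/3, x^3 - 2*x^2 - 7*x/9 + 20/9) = x^2 - x/3 - 4/3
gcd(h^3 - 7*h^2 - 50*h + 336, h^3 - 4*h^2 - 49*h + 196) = h + 7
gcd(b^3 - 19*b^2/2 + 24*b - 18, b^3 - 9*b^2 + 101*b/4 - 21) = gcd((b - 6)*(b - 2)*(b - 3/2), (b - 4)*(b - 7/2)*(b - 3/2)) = b - 3/2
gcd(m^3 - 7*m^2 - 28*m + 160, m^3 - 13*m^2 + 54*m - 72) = m - 4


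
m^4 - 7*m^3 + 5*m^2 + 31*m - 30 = (m - 5)*(m - 3)*(m - 1)*(m + 2)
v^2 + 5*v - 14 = (v - 2)*(v + 7)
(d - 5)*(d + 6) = d^2 + d - 30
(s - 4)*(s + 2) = s^2 - 2*s - 8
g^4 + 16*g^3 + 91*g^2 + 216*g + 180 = (g + 2)*(g + 3)*(g + 5)*(g + 6)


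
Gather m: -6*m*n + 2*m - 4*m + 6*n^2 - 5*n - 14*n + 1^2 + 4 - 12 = m*(-6*n - 2) + 6*n^2 - 19*n - 7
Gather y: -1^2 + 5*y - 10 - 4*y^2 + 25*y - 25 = -4*y^2 + 30*y - 36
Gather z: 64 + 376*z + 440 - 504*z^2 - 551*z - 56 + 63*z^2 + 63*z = -441*z^2 - 112*z + 448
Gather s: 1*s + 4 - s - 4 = 0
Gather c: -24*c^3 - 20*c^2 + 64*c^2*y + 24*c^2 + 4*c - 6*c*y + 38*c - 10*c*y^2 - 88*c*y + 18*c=-24*c^3 + c^2*(64*y + 4) + c*(-10*y^2 - 94*y + 60)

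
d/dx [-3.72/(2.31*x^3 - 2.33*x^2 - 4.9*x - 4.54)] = (25.7796*x^2 - 17.3352*x - 18.228)/(-2.31*x^3 + 2.33*x^2 + 4.9*x + 4.54)^2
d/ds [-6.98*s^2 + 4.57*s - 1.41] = 4.57 - 13.96*s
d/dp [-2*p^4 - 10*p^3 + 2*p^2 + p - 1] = -8*p^3 - 30*p^2 + 4*p + 1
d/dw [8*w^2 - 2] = 16*w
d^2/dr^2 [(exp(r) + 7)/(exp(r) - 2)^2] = (exp(2*r) + 36*exp(r) + 32)*exp(r)/(exp(4*r) - 8*exp(3*r) + 24*exp(2*r) - 32*exp(r) + 16)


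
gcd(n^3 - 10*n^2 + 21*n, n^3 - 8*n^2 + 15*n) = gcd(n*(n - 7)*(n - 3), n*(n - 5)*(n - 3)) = n^2 - 3*n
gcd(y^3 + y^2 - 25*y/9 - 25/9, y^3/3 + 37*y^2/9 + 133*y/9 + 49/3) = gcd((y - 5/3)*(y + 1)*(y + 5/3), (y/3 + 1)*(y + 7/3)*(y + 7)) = 1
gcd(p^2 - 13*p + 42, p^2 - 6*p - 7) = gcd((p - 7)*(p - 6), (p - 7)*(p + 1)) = p - 7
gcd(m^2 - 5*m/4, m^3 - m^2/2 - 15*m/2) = m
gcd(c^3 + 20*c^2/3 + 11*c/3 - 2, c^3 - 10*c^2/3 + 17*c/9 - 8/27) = c - 1/3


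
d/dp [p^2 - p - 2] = 2*p - 1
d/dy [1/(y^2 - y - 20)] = (1 - 2*y)/(-y^2 + y + 20)^2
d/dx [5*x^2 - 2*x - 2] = 10*x - 2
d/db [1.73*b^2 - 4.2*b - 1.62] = 3.46*b - 4.2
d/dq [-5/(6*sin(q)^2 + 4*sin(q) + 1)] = 20*(3*sin(q) + 1)*cos(q)/(6*sin(q)^2 + 4*sin(q) + 1)^2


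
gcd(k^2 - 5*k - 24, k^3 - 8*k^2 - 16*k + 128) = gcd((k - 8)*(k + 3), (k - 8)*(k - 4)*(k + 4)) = k - 8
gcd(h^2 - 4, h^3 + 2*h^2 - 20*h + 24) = h - 2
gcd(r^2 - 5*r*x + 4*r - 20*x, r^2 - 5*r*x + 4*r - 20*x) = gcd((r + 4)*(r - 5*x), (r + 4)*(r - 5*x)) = -r^2 + 5*r*x - 4*r + 20*x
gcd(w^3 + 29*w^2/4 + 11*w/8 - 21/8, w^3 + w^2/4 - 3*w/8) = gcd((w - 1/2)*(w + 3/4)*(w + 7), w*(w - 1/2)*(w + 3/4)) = w^2 + w/4 - 3/8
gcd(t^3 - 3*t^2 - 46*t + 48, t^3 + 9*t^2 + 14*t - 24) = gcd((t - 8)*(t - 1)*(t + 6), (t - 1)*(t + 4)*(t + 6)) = t^2 + 5*t - 6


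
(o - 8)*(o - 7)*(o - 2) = o^3 - 17*o^2 + 86*o - 112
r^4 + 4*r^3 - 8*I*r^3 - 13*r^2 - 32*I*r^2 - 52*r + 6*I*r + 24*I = (r + 4)*(r - 6*I)*(r - I)^2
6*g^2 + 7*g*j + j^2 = (g + j)*(6*g + j)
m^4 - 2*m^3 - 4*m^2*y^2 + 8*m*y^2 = m*(m - 2)*(m - 2*y)*(m + 2*y)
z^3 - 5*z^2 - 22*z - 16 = (z - 8)*(z + 1)*(z + 2)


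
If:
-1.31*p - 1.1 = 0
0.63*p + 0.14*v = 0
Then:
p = -0.84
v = 3.78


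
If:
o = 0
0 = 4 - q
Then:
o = 0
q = 4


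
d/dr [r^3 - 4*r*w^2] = 3*r^2 - 4*w^2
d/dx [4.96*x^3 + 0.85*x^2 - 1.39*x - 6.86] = 14.88*x^2 + 1.7*x - 1.39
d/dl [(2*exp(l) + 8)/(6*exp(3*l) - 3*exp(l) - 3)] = 2*(-(exp(l) + 4)*(6*exp(2*l) - 1) + 2*exp(3*l) - exp(l) - 1)*exp(l)/(3*(-2*exp(3*l) + exp(l) + 1)^2)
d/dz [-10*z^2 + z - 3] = 1 - 20*z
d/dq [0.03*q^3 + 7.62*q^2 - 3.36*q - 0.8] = 0.09*q^2 + 15.24*q - 3.36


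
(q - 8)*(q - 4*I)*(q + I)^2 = q^4 - 8*q^3 - 2*I*q^3 + 7*q^2 + 16*I*q^2 - 56*q + 4*I*q - 32*I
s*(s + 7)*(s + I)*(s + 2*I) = s^4 + 7*s^3 + 3*I*s^3 - 2*s^2 + 21*I*s^2 - 14*s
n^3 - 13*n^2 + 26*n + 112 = (n - 8)*(n - 7)*(n + 2)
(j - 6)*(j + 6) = j^2 - 36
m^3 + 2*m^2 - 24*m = m*(m - 4)*(m + 6)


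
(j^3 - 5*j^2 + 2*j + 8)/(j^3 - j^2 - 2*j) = (j - 4)/j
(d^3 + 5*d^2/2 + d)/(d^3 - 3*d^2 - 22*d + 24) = d*(2*d^2 + 5*d + 2)/(2*(d^3 - 3*d^2 - 22*d + 24))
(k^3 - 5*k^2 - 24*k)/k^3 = 1 - 5/k - 24/k^2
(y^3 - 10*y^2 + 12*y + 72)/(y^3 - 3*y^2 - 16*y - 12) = (y - 6)/(y + 1)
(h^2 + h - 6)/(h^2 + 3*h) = (h - 2)/h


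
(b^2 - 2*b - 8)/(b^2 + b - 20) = (b + 2)/(b + 5)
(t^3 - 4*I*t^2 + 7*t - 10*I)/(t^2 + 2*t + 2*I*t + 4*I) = (t^2 - 6*I*t - 5)/(t + 2)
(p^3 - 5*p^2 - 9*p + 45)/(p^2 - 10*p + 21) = (p^2 - 2*p - 15)/(p - 7)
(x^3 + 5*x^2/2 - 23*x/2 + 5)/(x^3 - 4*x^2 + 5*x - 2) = (2*x^2 + 9*x - 5)/(2*(x^2 - 2*x + 1))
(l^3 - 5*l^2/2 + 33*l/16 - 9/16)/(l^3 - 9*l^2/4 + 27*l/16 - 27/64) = 4*(l - 1)/(4*l - 3)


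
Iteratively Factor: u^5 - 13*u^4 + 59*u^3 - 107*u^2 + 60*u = (u - 3)*(u^4 - 10*u^3 + 29*u^2 - 20*u) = u*(u - 3)*(u^3 - 10*u^2 + 29*u - 20) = u*(u - 4)*(u - 3)*(u^2 - 6*u + 5) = u*(u - 4)*(u - 3)*(u - 1)*(u - 5)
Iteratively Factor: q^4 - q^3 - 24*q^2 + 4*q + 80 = (q - 5)*(q^3 + 4*q^2 - 4*q - 16) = (q - 5)*(q + 2)*(q^2 + 2*q - 8) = (q - 5)*(q + 2)*(q + 4)*(q - 2)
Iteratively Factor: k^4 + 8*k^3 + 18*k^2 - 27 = (k - 1)*(k^3 + 9*k^2 + 27*k + 27) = (k - 1)*(k + 3)*(k^2 + 6*k + 9) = (k - 1)*(k + 3)^2*(k + 3)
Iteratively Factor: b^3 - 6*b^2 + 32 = (b - 4)*(b^2 - 2*b - 8) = (b - 4)^2*(b + 2)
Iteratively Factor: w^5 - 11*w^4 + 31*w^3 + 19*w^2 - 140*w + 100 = (w + 2)*(w^4 - 13*w^3 + 57*w^2 - 95*w + 50) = (w - 5)*(w + 2)*(w^3 - 8*w^2 + 17*w - 10) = (w - 5)^2*(w + 2)*(w^2 - 3*w + 2) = (w - 5)^2*(w - 2)*(w + 2)*(w - 1)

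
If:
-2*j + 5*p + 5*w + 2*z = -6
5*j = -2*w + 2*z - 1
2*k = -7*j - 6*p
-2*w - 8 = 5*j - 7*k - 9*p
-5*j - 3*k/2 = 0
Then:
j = -108/505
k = 72/101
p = 6/505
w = -463/505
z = -961/1010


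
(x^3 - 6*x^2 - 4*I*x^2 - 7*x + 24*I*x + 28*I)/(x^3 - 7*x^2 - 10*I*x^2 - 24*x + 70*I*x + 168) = (x + 1)/(x - 6*I)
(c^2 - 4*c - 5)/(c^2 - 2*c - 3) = (c - 5)/(c - 3)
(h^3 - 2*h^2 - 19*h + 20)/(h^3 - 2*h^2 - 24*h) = (h^2 - 6*h + 5)/(h*(h - 6))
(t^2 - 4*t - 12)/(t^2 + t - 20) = (t^2 - 4*t - 12)/(t^2 + t - 20)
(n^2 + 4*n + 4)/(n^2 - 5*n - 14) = (n + 2)/(n - 7)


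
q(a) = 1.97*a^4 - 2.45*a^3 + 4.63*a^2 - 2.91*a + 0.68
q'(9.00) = 5229.60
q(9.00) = 11488.64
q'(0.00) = -2.91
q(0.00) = 0.68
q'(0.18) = -1.44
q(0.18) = 0.29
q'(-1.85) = -95.09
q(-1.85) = 60.50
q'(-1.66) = -74.58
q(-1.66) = 44.43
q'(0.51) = 0.95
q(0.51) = 0.21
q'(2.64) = 115.30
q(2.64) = 75.88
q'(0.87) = 4.77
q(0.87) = 1.17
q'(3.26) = 222.18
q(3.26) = 178.02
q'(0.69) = 2.57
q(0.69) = 0.52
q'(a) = 7.88*a^3 - 7.35*a^2 + 9.26*a - 2.91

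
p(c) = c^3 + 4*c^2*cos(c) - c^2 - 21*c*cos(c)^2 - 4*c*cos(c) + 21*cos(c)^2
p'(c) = -4*c^2*sin(c) + 3*c^2 + 42*c*sin(c)*cos(c) + 4*c*sin(c) + 8*c*cos(c) - 2*c - 42*sin(c)*cos(c) - 21*cos(c)^2 - 4*cos(c)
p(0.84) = 1.03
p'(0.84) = -10.04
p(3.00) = -46.92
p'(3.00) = -34.50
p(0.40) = 9.71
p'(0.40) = -27.54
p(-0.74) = 22.78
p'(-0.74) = 24.21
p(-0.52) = 26.37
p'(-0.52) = 8.05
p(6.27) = 228.69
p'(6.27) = 129.38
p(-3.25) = -11.61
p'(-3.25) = 60.48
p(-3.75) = -58.10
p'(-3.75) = 116.29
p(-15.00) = -4135.39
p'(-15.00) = 1079.38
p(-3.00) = -1.19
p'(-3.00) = 23.44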